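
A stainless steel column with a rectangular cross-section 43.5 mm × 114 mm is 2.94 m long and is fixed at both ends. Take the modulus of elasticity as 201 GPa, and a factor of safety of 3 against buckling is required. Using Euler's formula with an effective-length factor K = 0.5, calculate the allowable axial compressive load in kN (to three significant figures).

Buckling occurs about the weak axis: I_min = h·b³/12 = 114×43.5³/12 = 782000 mm⁴ (b = 43.5 mm is the smaller dimension).
Effective length L_e = KL = 0.5×2.94 m = 1470 mm.
Euler critical load P_cr = π²EI/L_e² = π²×201000×782000/1470² = 717900 N.
P_allow = P_cr/n = 717900/3 = 239300 N.

P_allow = 239 kN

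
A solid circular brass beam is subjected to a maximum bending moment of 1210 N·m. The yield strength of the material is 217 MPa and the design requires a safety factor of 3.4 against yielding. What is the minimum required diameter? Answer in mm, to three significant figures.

d = 57.8 mm

σ_allow = 217/3.4 = 63.82 MPa.
For a solid circular section σ = 32M/(πd³), so d³ = 32M/(π σ_allow) = 32×1210000/(π×63.82) = 193100 mm³.
d = 57.80 mm.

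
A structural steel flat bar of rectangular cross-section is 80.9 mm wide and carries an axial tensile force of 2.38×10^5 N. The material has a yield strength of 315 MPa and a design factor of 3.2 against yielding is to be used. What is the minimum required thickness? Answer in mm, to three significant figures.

σ_allow = 315/3.2 = 98.44 MPa.
Required area A = F/σ_allow = 238000/98.44 = 2418 mm².
t = A/w = 2418/80.9 = 29.89 mm.

t = 29.9 mm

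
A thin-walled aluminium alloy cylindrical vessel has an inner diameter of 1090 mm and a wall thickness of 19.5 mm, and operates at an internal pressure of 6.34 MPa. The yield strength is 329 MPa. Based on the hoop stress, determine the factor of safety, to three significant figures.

σ_h = pD/(2t) = 6.34×1090/(2×19.5) = 177.2 MPa.
n = 329/177.2 = 1.857.

n = 1.86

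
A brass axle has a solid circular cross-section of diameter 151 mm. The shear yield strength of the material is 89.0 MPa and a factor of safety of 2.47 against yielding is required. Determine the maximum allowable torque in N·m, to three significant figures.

T_allow = 24400 N·m

τ_allow = 89.0/2.47 = 36.03 MPa.
For a solid shaft T_allow = τ_allow·πd³/16; πd³/16 = π×151³/16 = 676000 mm³.
T_allow = 36.03×676000 = 2.436×10^7 N·mm = 24360 N·m.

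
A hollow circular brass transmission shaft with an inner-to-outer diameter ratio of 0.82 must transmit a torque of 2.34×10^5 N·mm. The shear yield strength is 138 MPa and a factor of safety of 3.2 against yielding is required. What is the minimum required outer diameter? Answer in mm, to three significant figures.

τ_allow = 138/3.2 = 43.12 MPa.
For a hollow shaft τ = 16T/[πd_o³(1−k⁴)] with k = 0.82, so 1−k⁴ = 0.5479.
d_o³ = 16T/[π τ_allow (1−k⁴)] = 16×234000/(π×43.12×0.5479) = 50440 mm³.
d_o = 36.95 mm.

d_o = 36.9 mm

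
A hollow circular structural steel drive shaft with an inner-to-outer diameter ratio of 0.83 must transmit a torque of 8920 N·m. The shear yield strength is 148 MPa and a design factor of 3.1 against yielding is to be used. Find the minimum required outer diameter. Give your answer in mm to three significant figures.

d_o = 122 mm

τ_allow = 148/3.1 = 47.74 MPa.
For a hollow shaft τ = 16T/[πd_o³(1−k⁴)] with k = 0.83, so 1−k⁴ = 0.5254.
d_o³ = 16T/[π τ_allow (1−k⁴)] = 16×8920000/(π×47.74×0.5254) = 1.811×10^6 mm³.
d_o = 121.9 mm.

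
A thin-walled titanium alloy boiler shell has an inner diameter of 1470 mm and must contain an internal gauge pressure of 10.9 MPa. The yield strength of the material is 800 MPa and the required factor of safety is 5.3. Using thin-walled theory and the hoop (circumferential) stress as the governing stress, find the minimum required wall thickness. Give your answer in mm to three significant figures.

σ_allow = 800/5.3 = 150.9 MPa.
Hoop stress σ_h = pD/(2t), so t = pD/(2σ_allow) = 10.9×1470/(2×150.9) = 53.08 mm.

t = 53.1 mm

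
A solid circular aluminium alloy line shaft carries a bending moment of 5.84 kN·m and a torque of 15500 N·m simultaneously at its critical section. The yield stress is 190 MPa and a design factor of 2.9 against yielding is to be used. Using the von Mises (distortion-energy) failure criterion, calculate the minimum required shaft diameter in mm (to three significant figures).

σ_allow = σ_y/n = 190/2.9 = 65.52 MPa.
For a solid shaft σ_b = 32M/(πd³) and τ = 16T/(πd³), so the von Mises stress is σ' = (16/πd³)·√(4M²+3T²).
√(4M²+3T²) = √(4×(5.840×10^6)² + 3×(1.550×10^7)²) = 2.928×10^7 N·mm.
d³ = 16×2.928×10^7/(π×65.52) = 2.276×10^6 mm³.
d = 131.5 mm.

d = 132 mm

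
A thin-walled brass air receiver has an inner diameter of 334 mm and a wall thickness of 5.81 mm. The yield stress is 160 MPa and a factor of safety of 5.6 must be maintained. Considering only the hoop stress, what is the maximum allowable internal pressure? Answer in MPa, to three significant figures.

σ_allow = 160/5.6 = 28.57 MPa.
σ_h = pD/(2t) → p_allow = 2σ_allow t/D = 2×28.57×5.81/334 = 0.9940 MPa.

p_allow = 0.994 MPa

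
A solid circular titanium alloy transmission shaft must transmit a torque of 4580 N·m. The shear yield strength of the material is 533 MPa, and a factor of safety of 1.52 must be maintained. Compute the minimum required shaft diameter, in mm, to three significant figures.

d = 40.5 mm

Allowable shear stress τ_allow = 533/1.52 = 350.7 MPa.
For a solid shaft τ = 16T/(πd³), so d³ = 16T/(π τ_allow) = 16×4580000/(π×350.7) = 66520 mm³.
d = (66520)^(1/3) = 40.52 mm.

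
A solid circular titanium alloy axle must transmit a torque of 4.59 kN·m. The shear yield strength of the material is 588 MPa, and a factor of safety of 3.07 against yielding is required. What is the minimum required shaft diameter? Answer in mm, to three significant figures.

d = 49.6 mm

Allowable shear stress τ_allow = 588/3.07 = 191.5 MPa.
For a solid shaft τ = 16T/(πd³), so d³ = 16T/(π τ_allow) = 16×4590000/(π×191.5) = 122100 mm³.
d = (122100)^(1/3) = 49.60 mm.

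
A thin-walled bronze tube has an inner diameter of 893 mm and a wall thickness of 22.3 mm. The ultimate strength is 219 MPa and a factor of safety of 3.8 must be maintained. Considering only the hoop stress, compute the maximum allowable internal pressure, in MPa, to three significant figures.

p_allow = 2.88 MPa

σ_allow = 219/3.8 = 57.63 MPa.
σ_h = pD/(2t) → p_allow = 2σ_allow t/D = 2×57.63×22.3/893 = 2.878 MPa.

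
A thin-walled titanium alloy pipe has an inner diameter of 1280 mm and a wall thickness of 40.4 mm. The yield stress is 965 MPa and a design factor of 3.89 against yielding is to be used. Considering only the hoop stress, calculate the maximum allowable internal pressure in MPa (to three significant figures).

p_allow = 15.7 MPa

σ_allow = 965/3.89 = 248.1 MPa.
σ_h = pD/(2t) → p_allow = 2σ_allow t/D = 2×248.1×40.4/1280 = 15.66 MPa.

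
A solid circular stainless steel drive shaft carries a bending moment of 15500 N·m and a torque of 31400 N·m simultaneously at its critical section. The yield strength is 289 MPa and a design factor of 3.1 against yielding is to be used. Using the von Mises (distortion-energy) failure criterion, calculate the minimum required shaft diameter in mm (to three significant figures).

d = 151 mm

σ_allow = σ_y/n = 289/3.1 = 93.23 MPa.
For a solid shaft σ_b = 32M/(πd³) and τ = 16T/(πd³), so the von Mises stress is σ' = (16/πd³)·√(4M²+3T²).
√(4M²+3T²) = √(4×(1.550×10^7)² + 3×(3.140×10^7)²) = 6.260×10^7 N·mm.
d³ = 16×6.260×10^7/(π×93.23) = 3.420×10^6 mm³.
d = 150.7 mm.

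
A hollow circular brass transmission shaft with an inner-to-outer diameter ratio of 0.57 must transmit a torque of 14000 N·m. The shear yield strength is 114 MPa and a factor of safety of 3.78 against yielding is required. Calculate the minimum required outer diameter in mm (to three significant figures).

τ_allow = 114/3.78 = 30.16 MPa.
For a hollow shaft τ = 16T/[πd_o³(1−k⁴)] with k = 0.57, so 1−k⁴ = 0.8944.
d_o³ = 16T/[π τ_allow (1−k⁴)] = 16×1.4000×10^7/(π×30.16×0.8944) = 2.643×10^6 mm³.
d_o = 138.3 mm.

d_o = 138 mm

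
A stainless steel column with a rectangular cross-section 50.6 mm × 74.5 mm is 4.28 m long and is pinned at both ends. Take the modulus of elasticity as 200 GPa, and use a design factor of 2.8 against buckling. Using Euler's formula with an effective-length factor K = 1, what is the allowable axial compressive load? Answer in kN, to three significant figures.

P_allow = 31.0 kN

Buckling occurs about the weak axis: I_min = h·b³/12 = 74.5×50.6³/12 = 804300 mm⁴ (b = 50.6 mm is the smaller dimension).
Effective length L_e = KL = 1×4.28 m = 4280 mm.
Euler critical load P_cr = π²EI/L_e² = π²×200000×804300/4280² = 86670 N.
P_allow = P_cr/n = 86670/2.8 = 30950 N.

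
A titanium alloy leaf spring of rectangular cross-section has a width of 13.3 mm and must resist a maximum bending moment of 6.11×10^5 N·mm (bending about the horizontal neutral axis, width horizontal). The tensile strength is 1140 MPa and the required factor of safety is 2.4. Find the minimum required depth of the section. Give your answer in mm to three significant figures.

σ_allow = 1140/2.4 = 475.0 MPa.
For a rectangular section σ = 6M/(bh²), so h² = 6M/(b σ_allow) = 6×611000/(13.3×475.0) = 580.3 mm².
h = 24.09 mm.

h = 24.1 mm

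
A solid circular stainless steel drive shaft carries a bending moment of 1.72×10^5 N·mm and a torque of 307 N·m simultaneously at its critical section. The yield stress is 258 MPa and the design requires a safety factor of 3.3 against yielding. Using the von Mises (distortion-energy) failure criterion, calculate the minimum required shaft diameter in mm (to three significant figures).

d = 34.6 mm

σ_allow = σ_y/n = 258/3.3 = 78.18 MPa.
For a solid shaft σ_b = 32M/(πd³) and τ = 16T/(πd³), so the von Mises stress is σ' = (16/πd³)·√(4M²+3T²).
√(4M²+3T²) = √(4×(172000)² + 3×(307000)²) = 633300 N·mm.
d³ = 16×633300/(π×78.18) = 41260 mm³.
d = 34.55 mm.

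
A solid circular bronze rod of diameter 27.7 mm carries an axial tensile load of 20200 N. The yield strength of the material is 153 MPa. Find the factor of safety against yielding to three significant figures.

A = πd²/4 = 602.6 mm².
σ = F/A = 20200/602.6 = 33.52 MPa.
n = 153/33.52 = 4.564.

n = 4.56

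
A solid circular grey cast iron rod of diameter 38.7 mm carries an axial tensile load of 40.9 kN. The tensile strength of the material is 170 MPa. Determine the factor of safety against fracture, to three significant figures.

A = πd²/4 = 1176 mm².
σ = F/A = 40900/1176 = 34.77 MPa.
n = 170/34.77 = 4.889.

n = 4.89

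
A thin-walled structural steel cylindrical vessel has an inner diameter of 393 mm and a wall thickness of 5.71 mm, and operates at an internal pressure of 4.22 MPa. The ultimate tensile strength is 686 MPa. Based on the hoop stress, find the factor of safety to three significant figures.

σ_h = pD/(2t) = 4.22×393/(2×5.71) = 145.2 MPa.
n = 686/145.2 = 4.724.

n = 4.72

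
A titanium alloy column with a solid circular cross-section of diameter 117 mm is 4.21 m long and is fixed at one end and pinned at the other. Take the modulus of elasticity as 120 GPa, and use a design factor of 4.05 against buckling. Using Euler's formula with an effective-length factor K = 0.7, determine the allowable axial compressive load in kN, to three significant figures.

P_allow = 310 kN

I = πd⁴/64 = π×117⁴/64 = 9.198×10^6 mm⁴.
Effective length L_e = KL = 0.7×4.21 m = 2947 mm.
Euler critical load P_cr = π²EI/L_e² = π²×120000×9.198×10^6/2947² = 1.254×10^6 N.
P_allow = P_cr/n = 1.254×10^6/4.05 = 309700 N.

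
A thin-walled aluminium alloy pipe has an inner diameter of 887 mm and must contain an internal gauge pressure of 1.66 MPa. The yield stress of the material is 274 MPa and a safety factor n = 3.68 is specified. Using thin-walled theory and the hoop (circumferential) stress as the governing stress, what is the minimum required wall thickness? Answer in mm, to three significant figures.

t = 9.89 mm

σ_allow = 274/3.68 = 74.46 MPa.
Hoop stress σ_h = pD/(2t), so t = pD/(2σ_allow) = 1.66×887/(2×74.46) = 9.888 mm.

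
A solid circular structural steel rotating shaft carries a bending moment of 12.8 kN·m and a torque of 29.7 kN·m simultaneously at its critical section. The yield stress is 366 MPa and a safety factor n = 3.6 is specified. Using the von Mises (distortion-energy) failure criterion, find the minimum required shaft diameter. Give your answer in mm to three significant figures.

d = 142 mm

σ_allow = σ_y/n = 366/3.6 = 101.7 MPa.
For a solid shaft σ_b = 32M/(πd³) and τ = 16T/(πd³), so the von Mises stress is σ' = (16/πd³)·√(4M²+3T²).
√(4M²+3T²) = √(4×(1.280×10^7)² + 3×(2.970×10^7)²) = 5.746×10^7 N·mm.
d³ = 16×5.746×10^7/(π×101.7) = 2.878×10^6 mm³.
d = 142.2 mm.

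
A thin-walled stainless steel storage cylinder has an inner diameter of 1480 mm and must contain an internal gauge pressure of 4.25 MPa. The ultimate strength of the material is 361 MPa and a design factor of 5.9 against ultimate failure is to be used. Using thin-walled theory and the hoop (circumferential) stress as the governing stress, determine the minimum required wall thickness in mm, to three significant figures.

σ_allow = 361/5.9 = 61.19 MPa.
Hoop stress σ_h = pD/(2t), so t = pD/(2σ_allow) = 4.25×1480/(2×61.19) = 51.40 mm.

t = 51.4 mm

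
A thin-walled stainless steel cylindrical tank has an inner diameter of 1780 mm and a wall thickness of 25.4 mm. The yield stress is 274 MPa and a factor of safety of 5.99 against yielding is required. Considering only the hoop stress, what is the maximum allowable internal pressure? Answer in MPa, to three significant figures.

σ_allow = 274/5.99 = 45.74 MPa.
σ_h = pD/(2t) → p_allow = 2σ_allow t/D = 2×45.74×25.4/1780 = 1.305 MPa.

p_allow = 1.31 MPa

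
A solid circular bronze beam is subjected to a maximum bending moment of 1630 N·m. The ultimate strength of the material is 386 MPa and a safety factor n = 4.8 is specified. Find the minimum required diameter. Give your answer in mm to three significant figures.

σ_allow = 386/4.8 = 80.42 MPa.
For a solid circular section σ = 32M/(πd³), so d³ = 32M/(π σ_allow) = 32×1630000/(π×80.42) = 206500 mm³.
d = 59.10 mm.

d = 59.1 mm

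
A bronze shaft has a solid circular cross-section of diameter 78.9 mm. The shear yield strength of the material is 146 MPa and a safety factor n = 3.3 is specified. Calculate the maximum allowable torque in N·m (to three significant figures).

T_allow = 4270 N·m

τ_allow = 146/3.3 = 44.24 MPa.
For a solid shaft T_allow = τ_allow·πd³/16; πd³/16 = π×78.9³/16 = 96440 mm³.
T_allow = 44.24×96440 = 4.267×10^6 N·mm = 4267 N·m.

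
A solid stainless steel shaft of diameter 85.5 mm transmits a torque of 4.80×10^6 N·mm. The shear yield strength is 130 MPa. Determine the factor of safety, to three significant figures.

n = 3.32

τ = 16T/(πd³) = 16×4800000/(π×85.5³) = 39.11 MPa.
n = τ_limit/τ = 130/39.11 = 3.324.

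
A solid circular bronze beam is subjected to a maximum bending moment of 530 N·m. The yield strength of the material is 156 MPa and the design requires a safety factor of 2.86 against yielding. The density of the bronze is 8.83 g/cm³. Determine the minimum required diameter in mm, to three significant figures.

σ_allow = 156/2.86 = 54.55 MPa.
For a solid circular section σ = 32M/(πd³), so d³ = 32M/(π σ_allow) = 32×530000/(π×54.55) = 98970 mm³.
d = 46.26 mm.

d = 46.3 mm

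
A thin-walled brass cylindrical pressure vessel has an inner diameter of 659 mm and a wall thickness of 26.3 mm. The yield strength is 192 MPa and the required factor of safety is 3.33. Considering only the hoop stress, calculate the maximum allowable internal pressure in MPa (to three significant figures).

σ_allow = 192/3.33 = 57.66 MPa.
σ_h = pD/(2t) → p_allow = 2σ_allow t/D = 2×57.66×26.3/659 = 4.602 MPa.

p_allow = 4.60 MPa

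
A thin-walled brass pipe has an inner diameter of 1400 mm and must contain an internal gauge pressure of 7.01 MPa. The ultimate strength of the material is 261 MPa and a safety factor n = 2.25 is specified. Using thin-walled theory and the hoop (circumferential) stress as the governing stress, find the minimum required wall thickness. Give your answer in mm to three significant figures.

σ_allow = 261/2.25 = 116.0 MPa.
Hoop stress σ_h = pD/(2t), so t = pD/(2σ_allow) = 7.01×1400/(2×116.0) = 42.30 mm.

t = 42.3 mm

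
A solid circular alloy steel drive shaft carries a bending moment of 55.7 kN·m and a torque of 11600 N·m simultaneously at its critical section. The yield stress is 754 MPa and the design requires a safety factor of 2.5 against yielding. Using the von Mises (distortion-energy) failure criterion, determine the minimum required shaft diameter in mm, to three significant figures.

d = 124 mm

σ_allow = σ_y/n = 754/2.5 = 301.6 MPa.
For a solid shaft σ_b = 32M/(πd³) and τ = 16T/(πd³), so the von Mises stress is σ' = (16/πd³)·√(4M²+3T²).
√(4M²+3T²) = √(4×(5.570×10^7)² + 3×(1.160×10^7)²) = 1.132×10^8 N·mm.
d³ = 16×1.132×10^8/(π×301.6) = 1.912×10^6 mm³.
d = 124.1 mm.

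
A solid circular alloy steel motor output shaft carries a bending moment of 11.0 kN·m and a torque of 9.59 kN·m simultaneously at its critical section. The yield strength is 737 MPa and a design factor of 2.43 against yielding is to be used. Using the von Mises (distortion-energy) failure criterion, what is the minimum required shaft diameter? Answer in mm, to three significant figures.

σ_allow = σ_y/n = 737/2.43 = 303.3 MPa.
For a solid shaft σ_b = 32M/(πd³) and τ = 16T/(πd³), so the von Mises stress is σ' = (16/πd³)·√(4M²+3T²).
√(4M²+3T²) = √(4×(1.100×10^7)² + 3×(9.590×10^6)²) = 2.757×10^7 N·mm.
d³ = 16×2.757×10^7/(π×303.3) = 462900 mm³.
d = 77.36 mm.

d = 77.4 mm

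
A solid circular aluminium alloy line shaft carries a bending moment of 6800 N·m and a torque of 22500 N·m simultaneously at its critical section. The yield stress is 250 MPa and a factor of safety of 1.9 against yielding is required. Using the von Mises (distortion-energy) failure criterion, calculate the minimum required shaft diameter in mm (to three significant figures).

d = 117 mm

σ_allow = σ_y/n = 250/1.9 = 131.6 MPa.
For a solid shaft σ_b = 32M/(πd³) and τ = 16T/(πd³), so the von Mises stress is σ' = (16/πd³)·√(4M²+3T²).
√(4M²+3T²) = √(4×(6.800×10^6)² + 3×(2.250×10^7)²) = 4.128×10^7 N·mm.
d³ = 16×4.128×10^7/(π×131.6) = 1.598×10^6 mm³.
d = 116.9 mm.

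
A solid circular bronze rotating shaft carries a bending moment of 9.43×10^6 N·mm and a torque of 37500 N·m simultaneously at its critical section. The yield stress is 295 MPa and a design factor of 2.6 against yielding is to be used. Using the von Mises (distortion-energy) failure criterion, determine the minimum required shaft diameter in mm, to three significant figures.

σ_allow = σ_y/n = 295/2.6 = 113.5 MPa.
For a solid shaft σ_b = 32M/(πd³) and τ = 16T/(πd³), so the von Mises stress is σ' = (16/πd³)·√(4M²+3T²).
√(4M²+3T²) = √(4×(9.430×10^6)² + 3×(3.750×10^7)²) = 6.763×10^7 N·mm.
d³ = 16×6.763×10^7/(π×113.5) = 3.036×10^6 mm³.
d = 144.8 mm.

d = 145 mm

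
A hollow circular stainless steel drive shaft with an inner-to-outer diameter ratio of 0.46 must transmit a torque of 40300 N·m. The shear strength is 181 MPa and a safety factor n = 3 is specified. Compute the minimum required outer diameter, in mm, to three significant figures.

τ_allow = 181/3 = 60.33 MPa.
For a hollow shaft τ = 16T/[πd_o³(1−k⁴)] with k = 0.46, so 1−k⁴ = 0.9552.
d_o³ = 16T/[π τ_allow (1−k⁴)] = 16×4.0300×10^7/(π×60.33×0.9552) = 3.561×10^6 mm³.
d_o = 152.7 mm.

d_o = 153 mm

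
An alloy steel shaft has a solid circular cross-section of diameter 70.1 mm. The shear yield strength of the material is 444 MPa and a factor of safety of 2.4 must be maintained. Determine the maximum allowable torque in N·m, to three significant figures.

τ_allow = 444/2.4 = 185.0 MPa.
For a solid shaft T_allow = τ_allow·πd³/16; πd³/16 = π×70.1³/16 = 67640 mm³.
T_allow = 185.0×67640 = 1.251×10^7 N·mm = 12510 N·m.

T_allow = 12500 N·m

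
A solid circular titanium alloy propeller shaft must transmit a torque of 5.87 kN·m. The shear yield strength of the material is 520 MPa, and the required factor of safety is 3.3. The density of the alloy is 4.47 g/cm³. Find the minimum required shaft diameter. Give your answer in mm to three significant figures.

Allowable shear stress τ_allow = 520/3.3 = 157.6 MPa.
For a solid shaft τ = 16T/(πd³), so d³ = 16T/(π τ_allow) = 16×5870000/(π×157.6) = 189700 mm³.
d = (189700)^(1/3) = 57.46 mm.

d = 57.5 mm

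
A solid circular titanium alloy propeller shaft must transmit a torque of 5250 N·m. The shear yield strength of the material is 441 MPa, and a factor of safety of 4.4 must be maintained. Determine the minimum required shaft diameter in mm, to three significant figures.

d = 64.4 mm

Allowable shear stress τ_allow = 441/4.4 = 100.2 MPa.
For a solid shaft τ = 16T/(πd³), so d³ = 16T/(π τ_allow) = 16×5250000/(π×100.2) = 266800 mm³.
d = (266800)^(1/3) = 64.37 mm.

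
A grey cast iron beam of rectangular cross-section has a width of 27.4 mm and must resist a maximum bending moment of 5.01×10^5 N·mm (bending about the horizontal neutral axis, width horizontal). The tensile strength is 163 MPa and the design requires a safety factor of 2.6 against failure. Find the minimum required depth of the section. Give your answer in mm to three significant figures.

h = 41.8 mm

σ_allow = 163/2.6 = 62.69 MPa.
For a rectangular section σ = 6M/(bh²), so h² = 6M/(b σ_allow) = 6×501000/(27.4×62.69) = 1750 mm².
h = 41.83 mm.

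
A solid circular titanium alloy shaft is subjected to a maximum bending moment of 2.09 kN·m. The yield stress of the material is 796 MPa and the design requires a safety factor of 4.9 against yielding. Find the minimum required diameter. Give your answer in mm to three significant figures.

d = 50.8 mm

σ_allow = 796/4.9 = 162.4 MPa.
For a solid circular section σ = 32M/(πd³), so d³ = 32M/(π σ_allow) = 32×2090000/(π×162.4) = 131000 mm³.
d = 50.79 mm.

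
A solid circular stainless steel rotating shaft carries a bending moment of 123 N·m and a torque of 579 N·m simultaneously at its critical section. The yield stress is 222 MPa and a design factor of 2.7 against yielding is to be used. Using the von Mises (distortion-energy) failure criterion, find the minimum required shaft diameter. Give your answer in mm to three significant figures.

σ_allow = σ_y/n = 222/2.7 = 82.22 MPa.
For a solid shaft σ_b = 32M/(πd³) and τ = 16T/(πd³), so the von Mises stress is σ' = (16/πd³)·√(4M²+3T²).
√(4M²+3T²) = √(4×(123000)² + 3×(579000)²) = 1.033×10^6 N·mm.
d³ = 16×1.033×10^6/(π×82.22) = 63960 mm³.
d = 39.99 mm.

d = 40.0 mm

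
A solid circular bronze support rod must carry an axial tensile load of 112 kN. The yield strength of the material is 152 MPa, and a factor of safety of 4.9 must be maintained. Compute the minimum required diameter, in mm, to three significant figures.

d = 67.8 mm

Allowable stress σ_allow = 152/4.9 = 31.02 MPa.
Required area A = F/σ_allow = 112000/31.02 = 3611 mm².
A = πd²/4 → d = √(4A/π) = 67.80 mm.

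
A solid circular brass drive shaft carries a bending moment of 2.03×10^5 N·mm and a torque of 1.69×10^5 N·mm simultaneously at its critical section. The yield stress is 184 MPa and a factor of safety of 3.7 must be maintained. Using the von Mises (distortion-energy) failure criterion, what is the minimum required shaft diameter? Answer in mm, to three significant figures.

d = 37.1 mm

σ_allow = σ_y/n = 184/3.7 = 49.73 MPa.
For a solid shaft σ_b = 32M/(πd³) and τ = 16T/(πd³), so the von Mises stress is σ' = (16/πd³)·√(4M²+3T²).
√(4M²+3T²) = √(4×(203000)² + 3×(169000)²) = 500500 N·mm.
d³ = 16×500500/(π×49.73) = 51260 mm³.
d = 37.15 mm.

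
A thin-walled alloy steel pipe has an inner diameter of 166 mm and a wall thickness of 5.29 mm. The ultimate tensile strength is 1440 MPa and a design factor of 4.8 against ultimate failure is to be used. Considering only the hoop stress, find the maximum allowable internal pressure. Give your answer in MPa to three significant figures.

p_allow = 19.1 MPa

σ_allow = 1440/4.8 = 300.0 MPa.
σ_h = pD/(2t) → p_allow = 2σ_allow t/D = 2×300.0×5.29/166 = 19.12 MPa.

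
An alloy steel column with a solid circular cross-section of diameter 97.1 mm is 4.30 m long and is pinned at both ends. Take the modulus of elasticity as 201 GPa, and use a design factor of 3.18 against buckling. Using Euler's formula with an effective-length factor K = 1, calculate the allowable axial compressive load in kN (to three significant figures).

I = πd⁴/64 = π×97.1⁴/64 = 4.364×10^6 mm⁴.
Effective length L_e = KL = 1×4.30 m = 4300 mm.
Euler critical load P_cr = π²EI/L_e² = π²×201000×4.364×10^6/4300² = 468200 N.
P_allow = P_cr/n = 468200/3.18 = 147200 N.

P_allow = 147 kN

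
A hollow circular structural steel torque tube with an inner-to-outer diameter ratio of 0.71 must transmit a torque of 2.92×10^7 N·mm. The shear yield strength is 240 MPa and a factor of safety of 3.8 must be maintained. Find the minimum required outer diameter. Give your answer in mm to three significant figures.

τ_allow = 240/3.8 = 63.16 MPa.
For a hollow shaft τ = 16T/[πd_o³(1−k⁴)] with k = 0.71, so 1−k⁴ = 0.7459.
d_o³ = 16T/[π τ_allow (1−k⁴)] = 16×2.9200×10^7/(π×63.16×0.7459) = 3.157×10^6 mm³.
d_o = 146.7 mm.

d_o = 147 mm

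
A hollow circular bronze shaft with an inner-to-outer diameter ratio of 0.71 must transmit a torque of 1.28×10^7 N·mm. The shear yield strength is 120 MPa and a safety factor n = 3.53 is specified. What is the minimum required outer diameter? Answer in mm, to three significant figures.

d_o = 137 mm

τ_allow = 120/3.53 = 33.99 MPa.
For a hollow shaft τ = 16T/[πd_o³(1−k⁴)] with k = 0.71, so 1−k⁴ = 0.7459.
d_o³ = 16T/[π τ_allow (1−k⁴)] = 16×1.2800×10^7/(π×33.99×0.7459) = 2.571×10^6 mm³.
d_o = 137.0 mm.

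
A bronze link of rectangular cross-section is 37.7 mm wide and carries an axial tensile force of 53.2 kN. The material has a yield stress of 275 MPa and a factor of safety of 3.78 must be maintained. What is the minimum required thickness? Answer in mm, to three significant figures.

t = 19.4 mm

σ_allow = 275/3.78 = 72.75 MPa.
Required area A = F/σ_allow = 53200/72.75 = 731.3 mm².
t = A/w = 731.3/37.7 = 19.40 mm.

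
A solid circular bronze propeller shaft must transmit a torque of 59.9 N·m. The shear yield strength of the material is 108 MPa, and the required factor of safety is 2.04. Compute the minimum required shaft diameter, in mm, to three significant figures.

d = 17.9 mm

Allowable shear stress τ_allow = 108/2.04 = 52.94 MPa.
For a solid shaft τ = 16T/(πd³), so d³ = 16T/(π τ_allow) = 16×59900/(π×52.94) = 5762 mm³.
d = (5762)^(1/3) = 17.93 mm.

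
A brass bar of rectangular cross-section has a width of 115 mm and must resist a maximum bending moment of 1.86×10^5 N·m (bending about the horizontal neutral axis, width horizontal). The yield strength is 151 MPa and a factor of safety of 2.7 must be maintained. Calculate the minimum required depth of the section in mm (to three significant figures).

h = 417 mm

σ_allow = 151/2.7 = 55.93 MPa.
For a rectangular section σ = 6M/(bh²), so h² = 6M/(b σ_allow) = 6×1.8600×10^8/(115×55.93) = 173500 mm².
h = 416.6 mm.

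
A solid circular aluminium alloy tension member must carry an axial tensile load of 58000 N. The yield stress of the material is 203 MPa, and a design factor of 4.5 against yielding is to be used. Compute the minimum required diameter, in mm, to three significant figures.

Allowable stress σ_allow = 203/4.5 = 45.11 MPa.
Required area A = F/σ_allow = 58000/45.11 = 1286 mm².
A = πd²/4 → d = √(4A/π) = 40.46 mm.

d = 40.5 mm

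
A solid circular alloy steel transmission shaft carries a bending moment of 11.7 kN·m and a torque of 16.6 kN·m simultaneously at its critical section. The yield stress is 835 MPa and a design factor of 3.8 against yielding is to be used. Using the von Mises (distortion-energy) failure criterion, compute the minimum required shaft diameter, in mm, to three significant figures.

d = 95.1 mm

σ_allow = σ_y/n = 835/3.8 = 219.7 MPa.
For a solid shaft σ_b = 32M/(πd³) and τ = 16T/(πd³), so the von Mises stress is σ' = (16/πd³)·√(4M²+3T²).
√(4M²+3T²) = √(4×(1.170×10^7)² + 3×(1.660×10^7)²) = 3.707×10^7 N·mm.
d³ = 16×3.707×10^7/(π×219.7) = 859200 mm³.
d = 95.07 mm.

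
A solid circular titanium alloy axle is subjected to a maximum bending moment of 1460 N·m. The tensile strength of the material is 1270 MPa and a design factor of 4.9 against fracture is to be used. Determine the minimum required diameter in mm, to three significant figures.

d = 38.6 mm

σ_allow = 1270/4.9 = 259.2 MPa.
For a solid circular section σ = 32M/(πd³), so d³ = 32M/(π σ_allow) = 32×1460000/(π×259.2) = 57380 mm³.
d = 38.57 mm.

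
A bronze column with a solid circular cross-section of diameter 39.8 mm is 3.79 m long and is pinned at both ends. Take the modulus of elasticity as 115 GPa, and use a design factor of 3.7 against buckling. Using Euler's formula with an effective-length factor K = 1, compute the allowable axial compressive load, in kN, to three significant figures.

I = πd⁴/64 = π×39.8⁴/64 = 123200 mm⁴.
Effective length L_e = KL = 1×3.79 m = 3790 mm.
Euler critical load P_cr = π²EI/L_e² = π²×115000×123200/3790² = 9732 N.
P_allow = P_cr/n = 9732/3.7 = 2630 N.

P_allow = 2.63 kN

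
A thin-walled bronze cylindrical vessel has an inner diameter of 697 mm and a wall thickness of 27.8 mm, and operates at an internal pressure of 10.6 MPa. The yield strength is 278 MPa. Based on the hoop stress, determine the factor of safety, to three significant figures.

n = 2.09

σ_h = pD/(2t) = 10.6×697/(2×27.8) = 132.9 MPa.
n = 278/132.9 = 2.092.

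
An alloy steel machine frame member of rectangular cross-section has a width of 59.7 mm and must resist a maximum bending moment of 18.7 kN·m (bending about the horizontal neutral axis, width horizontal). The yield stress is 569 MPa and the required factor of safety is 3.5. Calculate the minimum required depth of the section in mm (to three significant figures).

σ_allow = 569/3.5 = 162.6 MPa.
For a rectangular section σ = 6M/(bh²), so h² = 6M/(b σ_allow) = 6×1.8700×10^7/(59.7×162.6) = 11560 mm².
h = 107.5 mm.

h = 108 mm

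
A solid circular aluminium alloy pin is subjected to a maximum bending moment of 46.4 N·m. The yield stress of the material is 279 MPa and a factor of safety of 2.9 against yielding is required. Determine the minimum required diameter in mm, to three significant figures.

σ_allow = 279/2.9 = 96.21 MPa.
For a solid circular section σ = 32M/(πd³), so d³ = 32M/(π σ_allow) = 32×46400/(π×96.21) = 4913 mm³.
d = 17.00 mm.

d = 17.0 mm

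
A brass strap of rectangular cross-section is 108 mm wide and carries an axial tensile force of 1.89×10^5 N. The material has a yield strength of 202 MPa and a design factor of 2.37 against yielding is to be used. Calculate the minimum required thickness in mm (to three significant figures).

σ_allow = 202/2.37 = 85.23 MPa.
Required area A = F/σ_allow = 189000/85.23 = 2217 mm².
t = A/w = 2217/108 = 20.53 mm.

t = 20.5 mm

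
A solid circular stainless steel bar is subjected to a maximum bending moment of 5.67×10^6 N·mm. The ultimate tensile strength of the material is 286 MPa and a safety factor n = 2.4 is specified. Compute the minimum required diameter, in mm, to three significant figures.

d = 78.5 mm

σ_allow = 286/2.4 = 119.2 MPa.
For a solid circular section σ = 32M/(πd³), so d³ = 32M/(π σ_allow) = 32×5670000/(π×119.2) = 484700 mm³.
d = 78.55 mm.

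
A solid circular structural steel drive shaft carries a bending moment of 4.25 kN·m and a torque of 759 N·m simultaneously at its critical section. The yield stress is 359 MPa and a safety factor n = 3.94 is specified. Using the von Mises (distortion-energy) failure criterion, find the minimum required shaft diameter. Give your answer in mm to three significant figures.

σ_allow = σ_y/n = 359/3.94 = 91.12 MPa.
For a solid shaft σ_b = 32M/(πd³) and τ = 16T/(πd³), so the von Mises stress is σ' = (16/πd³)·√(4M²+3T²).
√(4M²+3T²) = √(4×(4.250×10^6)² + 3×(759000)²) = 8.601×10^6 N·mm.
d³ = 16×8.601×10^6/(π×91.12) = 480800 mm³.
d = 78.34 mm.

d = 78.3 mm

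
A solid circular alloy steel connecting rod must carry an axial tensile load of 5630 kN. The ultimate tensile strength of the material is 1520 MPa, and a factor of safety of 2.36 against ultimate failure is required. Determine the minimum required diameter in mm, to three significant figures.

Allowable stress σ_allow = 1520/2.36 = 644.1 MPa.
Required area A = F/σ_allow = 5630000/644.1 = 8741 mm².
A = πd²/4 → d = √(4A/π) = 105.5 mm.

d = 105 mm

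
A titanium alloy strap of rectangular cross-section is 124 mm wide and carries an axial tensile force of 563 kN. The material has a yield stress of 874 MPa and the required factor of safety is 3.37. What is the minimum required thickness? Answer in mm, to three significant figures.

t = 17.5 mm

σ_allow = 874/3.37 = 259.3 MPa.
Required area A = F/σ_allow = 563000/259.3 = 2171 mm².
t = A/w = 2171/124 = 17.51 mm.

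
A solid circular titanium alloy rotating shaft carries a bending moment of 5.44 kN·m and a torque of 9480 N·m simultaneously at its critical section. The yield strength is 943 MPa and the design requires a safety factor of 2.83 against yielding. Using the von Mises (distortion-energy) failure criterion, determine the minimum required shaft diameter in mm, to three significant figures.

d = 67.0 mm

σ_allow = σ_y/n = 943/2.83 = 333.2 MPa.
For a solid shaft σ_b = 32M/(πd³) and τ = 16T/(πd³), so the von Mises stress is σ' = (16/πd³)·√(4M²+3T²).
√(4M²+3T²) = √(4×(5.440×10^6)² + 3×(9.480×10^6)²) = 1.970×10^7 N·mm.
d³ = 16×1.970×10^7/(π×333.2) = 301100 mm³.
d = 67.02 mm.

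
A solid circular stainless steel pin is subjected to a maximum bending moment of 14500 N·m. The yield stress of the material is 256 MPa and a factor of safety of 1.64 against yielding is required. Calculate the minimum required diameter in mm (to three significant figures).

d = 98.2 mm

σ_allow = 256/1.64 = 156.1 MPa.
For a solid circular section σ = 32M/(πd³), so d³ = 32M/(π σ_allow) = 32×1.4500×10^7/(π×156.1) = 946200 mm³.
d = 98.17 mm.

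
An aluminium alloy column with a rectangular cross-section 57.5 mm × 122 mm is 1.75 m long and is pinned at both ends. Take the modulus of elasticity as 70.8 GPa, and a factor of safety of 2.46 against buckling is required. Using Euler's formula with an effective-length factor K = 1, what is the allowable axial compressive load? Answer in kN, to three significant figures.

P_allow = 179 kN

Buckling occurs about the weak axis: I_min = h·b³/12 = 122×57.5³/12 = 1.933×10^6 mm⁴ (b = 57.5 mm is the smaller dimension).
Effective length L_e = KL = 1×1.75 m = 1750 mm.
Euler critical load P_cr = π²EI/L_e² = π²×70800×1.933×10^6/1750² = 441000 N.
P_allow = P_cr/n = 441000/2.46 = 179300 N.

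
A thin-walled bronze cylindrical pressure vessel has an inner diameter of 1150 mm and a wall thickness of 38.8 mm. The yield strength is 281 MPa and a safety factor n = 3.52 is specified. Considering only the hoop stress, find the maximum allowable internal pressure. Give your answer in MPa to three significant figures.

p_allow = 5.39 MPa

σ_allow = 281/3.52 = 79.83 MPa.
σ_h = pD/(2t) → p_allow = 2σ_allow t/D = 2×79.83×38.8/1150 = 5.387 MPa.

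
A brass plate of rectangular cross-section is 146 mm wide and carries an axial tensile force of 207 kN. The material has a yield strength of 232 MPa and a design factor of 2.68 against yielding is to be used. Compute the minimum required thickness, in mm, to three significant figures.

σ_allow = 232/2.68 = 86.57 MPa.
Required area A = F/σ_allow = 207000/86.57 = 2391 mm².
t = A/w = 2391/146 = 16.38 mm.

t = 16.4 mm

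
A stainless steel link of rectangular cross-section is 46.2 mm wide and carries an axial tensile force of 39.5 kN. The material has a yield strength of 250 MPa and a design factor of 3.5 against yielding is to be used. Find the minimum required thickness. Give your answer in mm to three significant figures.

t = 12.0 mm

σ_allow = 250/3.5 = 71.43 MPa.
Required area A = F/σ_allow = 39500/71.43 = 553.0 mm².
t = A/w = 553.0/46.2 = 11.97 mm.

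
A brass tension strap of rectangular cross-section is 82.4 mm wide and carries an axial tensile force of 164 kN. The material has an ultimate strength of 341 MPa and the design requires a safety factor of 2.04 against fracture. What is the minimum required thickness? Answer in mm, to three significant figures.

σ_allow = 341/2.04 = 167.2 MPa.
Required area A = F/σ_allow = 164000/167.2 = 981.1 mm².
t = A/w = 981.1/82.4 = 11.91 mm.

t = 11.9 mm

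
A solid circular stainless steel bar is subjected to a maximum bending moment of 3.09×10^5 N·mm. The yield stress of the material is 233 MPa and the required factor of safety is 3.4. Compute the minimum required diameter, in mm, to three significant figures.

σ_allow = 233/3.4 = 68.53 MPa.
For a solid circular section σ = 32M/(πd³), so d³ = 32M/(π σ_allow) = 32×309000/(π×68.53) = 45930 mm³.
d = 35.81 mm.

d = 35.8 mm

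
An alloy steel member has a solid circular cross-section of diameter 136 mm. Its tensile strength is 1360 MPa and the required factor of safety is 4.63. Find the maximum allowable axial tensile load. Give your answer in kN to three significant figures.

σ_allow = 1360/4.63 = 293.7 MPa.
A = πd²/4 = π×136²/4 = 14530 mm².
F_allow = σ_allow × A = 293.7×14530 = 4.267×10^6 N.

F_allow = 4270 kN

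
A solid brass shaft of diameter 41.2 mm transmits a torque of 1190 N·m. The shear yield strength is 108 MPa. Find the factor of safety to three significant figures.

n = 1.25

τ = 16T/(πd³) = 16×1190000/(π×41.2³) = 86.66 MPa.
n = τ_limit/τ = 108/86.66 = 1.246.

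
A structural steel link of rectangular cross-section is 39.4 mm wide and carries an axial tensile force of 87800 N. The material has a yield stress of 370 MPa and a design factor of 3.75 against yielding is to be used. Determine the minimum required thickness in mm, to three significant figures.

σ_allow = 370/3.75 = 98.67 MPa.
Required area A = F/σ_allow = 87800/98.67 = 889.9 mm².
t = A/w = 889.9/39.4 = 22.59 mm.

t = 22.6 mm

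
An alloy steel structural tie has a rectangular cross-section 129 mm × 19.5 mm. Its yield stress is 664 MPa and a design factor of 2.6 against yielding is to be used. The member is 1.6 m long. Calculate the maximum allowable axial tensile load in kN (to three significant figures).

F_allow = 642 kN

σ_allow = 664/2.6 = 255.4 MPa.
A = 129×19.5 = 2516 mm².
F_allow = σ_allow × A = 255.4×2516 = 642400 N.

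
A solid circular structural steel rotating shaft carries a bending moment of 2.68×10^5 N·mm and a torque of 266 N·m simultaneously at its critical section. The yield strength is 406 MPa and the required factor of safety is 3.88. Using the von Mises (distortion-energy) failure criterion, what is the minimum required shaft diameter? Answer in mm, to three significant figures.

σ_allow = σ_y/n = 406/3.88 = 104.6 MPa.
For a solid shaft σ_b = 32M/(πd³) and τ = 16T/(πd³), so the von Mises stress is σ' = (16/πd³)·√(4M²+3T²).
√(4M²+3T²) = √(4×(268000)² + 3×(266000)²) = 706800 N·mm.
d³ = 16×706800/(π×104.6) = 34400 mm³.
d = 32.52 mm.

d = 32.5 mm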